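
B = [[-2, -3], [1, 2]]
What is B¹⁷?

B² = I (check: tr B = 0 and det B = -1), so B¹⁷ = B since 17 is odd.

[[-2, -3], [1, 2]]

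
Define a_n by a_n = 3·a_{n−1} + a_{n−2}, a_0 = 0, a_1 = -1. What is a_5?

-109

With companion matrix T = [[3, 1], [1, 0]], [a_n, a_{n−1}]ᵀ = T·[a_{n−1}, a_{n−2}]ᵀ, so [a_5, a_4]ᵀ = T^4·[a_1, a_0]ᵀ.
T^4 = [[109, 33], [33, 10]], giving [a_5, a_4]ᵀ = [[-109], [-33]].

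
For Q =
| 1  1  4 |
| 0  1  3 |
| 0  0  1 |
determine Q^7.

[[1, 7, 91], [0, 1, 21], [0, 0, 1]]

Q = I + N where N = [[0, 1, 4], [0, 0, 3], [0, 0, 0]] is strictly upper-triangular, so N^3 = 0.
(I + N)^7 = I + 7·N + 21·N^2 = [[1, 7, 91], [0, 1, 21], [0, 0, 1]].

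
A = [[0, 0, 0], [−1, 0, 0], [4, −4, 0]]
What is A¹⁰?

A is strictly triangular, hence nilpotent: A³ = 0, so A¹⁰ = 0.

[[0, 0, 0], [0, 0, 0], [0, 0, 0]]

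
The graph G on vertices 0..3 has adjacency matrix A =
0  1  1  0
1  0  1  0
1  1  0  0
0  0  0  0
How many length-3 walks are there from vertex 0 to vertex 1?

The number of length-3 walks from vertex 0 to vertex 1 is entry (0,1) of A^3, where A is the adjacency matrix.
A^2 = [[2, 1, 1, 0], [1, 2, 1, 0], [1, 1, 2, 0], [0, 0, 0, 0]]
A^3 = [[2, 3, 3, 0], [3, 2, 3, 0], [3, 3, 2, 0], [0, 0, 0, 0]]

3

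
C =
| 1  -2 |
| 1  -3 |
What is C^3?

[[3, -10], [5, -17]]

C^2 = [[-1, 4], [-2, 7]]
C^3 = [[3, -10], [5, -17]]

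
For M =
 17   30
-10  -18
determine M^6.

tr M = -1 and det M = -6, so the characteristic polynomial is λ² − (-1)λ + (-6) with roots 2 and -3.
Eigenvectors give P = [[-2, -3], [1, 2]] with P⁻¹ = [[-2, -3], [1, 2]], and M = P·diag(2, -3)·P⁻¹.
Then M^6 = P·diag(64, 729)·P⁻¹ = [[-128, -2187], [64, 1458]] · [[-2, -3], [1, 2]] = [[-1931, -3990], [1330, 2724]].

[[-1931, -3990], [1330, 2724]]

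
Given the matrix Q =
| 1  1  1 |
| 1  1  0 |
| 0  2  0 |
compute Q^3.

[[6, 8, 2], [4, 6, 2], [4, 4, 2]]

Q^2 = [[2, 4, 1], [2, 2, 1], [2, 2, 0]]
Q^3 = [[6, 8, 2], [4, 6, 2], [4, 4, 2]]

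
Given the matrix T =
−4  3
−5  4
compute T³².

T² = I (check: tr T = 0 and det T = −1), so T³² = I since 32 is even.

[[1, 0], [0, 1]]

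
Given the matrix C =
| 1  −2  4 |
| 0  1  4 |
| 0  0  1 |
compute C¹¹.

[[1, −22, −396], [0, 1, 44], [0, 0, 1]]

C = I + N where N = [[0, −2, 4], [0, 0, 4], [0, 0, 0]] is strictly upper-triangular, so N³ = 0.
(I + N)¹¹ = I + 11·N + 55·N² = [[1, −22, −396], [0, 1, 44], [0, 0, 1]].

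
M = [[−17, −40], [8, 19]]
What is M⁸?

[[−26239, −65600], [13120, 32801]]

tr M = 2 and det M = −3, so the characteristic polynomial is λ² − (2)λ + (−3) with roots −1 and 3.
Eigenvectors give P = [[5, −2], [−2, 1]] with P⁻¹ = [[1, 2], [2, 5]], and M = P·diag(−1, 3)·P⁻¹.
Then M⁸ = P·diag(1, 6561)·P⁻¹ = [[5, −13122], [−2, 6561]] · [[1, 2], [2, 5]] = [[−26239, −65600], [13120, 32801]].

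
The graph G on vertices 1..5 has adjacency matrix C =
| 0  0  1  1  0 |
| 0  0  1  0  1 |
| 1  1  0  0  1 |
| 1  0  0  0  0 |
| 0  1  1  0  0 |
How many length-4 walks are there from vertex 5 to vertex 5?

7

The number of length-4 walks from vertex 5 to vertex 5 is entry (5,5) of C⁴, where C is the adjacency matrix.
C² = [[2, 1, 0, 0, 1], [1, 2, 1, 0, 1], [0, 1, 3, 1, 1], [0, 0, 1, 1, 0], [1, 1, 1, 0, 2]]
C³ = [[0, 1, 4, 2, 1], [1, 2, 4, 1, 3], [4, 4, 2, 0, 4], [2, 1, 0, 0, 1], [1, 3, 4, 1, 2]]
C⁴ = [[6, 5, 2, 0, 5], [5, 7, 6, 1, 6], [2, 6, 12, 4, 6], [0, 1, 4, 2, 1], [5, 6, 6, 1, 7]]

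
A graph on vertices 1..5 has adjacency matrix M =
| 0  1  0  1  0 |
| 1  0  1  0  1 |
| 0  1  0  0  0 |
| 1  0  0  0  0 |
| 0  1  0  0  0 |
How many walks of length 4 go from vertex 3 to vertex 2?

The number of length-4 walks from vertex 3 to vertex 2 is entry (3,2) of M⁴, where M is the adjacency matrix.
M² = [[2, 0, 1, 0, 1], [0, 3, 0, 1, 0], [1, 0, 1, 0, 1], [0, 1, 0, 1, 0], [1, 0, 1, 0, 1]]
M³ = [[0, 4, 0, 2, 0], [4, 0, 3, 0, 3], [0, 3, 0, 1, 0], [2, 0, 1, 0, 1], [0, 3, 0, 1, 0]]
M⁴ = [[6, 0, 4, 0, 4], [0, 10, 0, 4, 0], [4, 0, 3, 0, 3], [0, 4, 0, 2, 0], [4, 0, 3, 0, 3]]

0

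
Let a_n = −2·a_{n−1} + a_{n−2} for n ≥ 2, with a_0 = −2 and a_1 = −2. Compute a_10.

With companion matrix Q = [[−2, 1], [1, 0]], [a_n, a_{n−1}]ᵀ = Q·[a_{n−1}, a_{n−2}]ᵀ, so [a_10, a_9]ᵀ = Q^9·[a_1, a_0]ᵀ.
Q^9 = [[−2378, 985], [985, −408]], giving [a_10, a_9]ᵀ = [[2786], [−1154]].

2786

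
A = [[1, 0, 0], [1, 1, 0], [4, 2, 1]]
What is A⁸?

A = I + N where N = [[0, 0, 0], [1, 0, 0], [4, 2, 0]] is strictly lower-triangular, so N³ = 0.
(I + N)⁸ = I + 8·N + 28·N² = [[1, 0, 0], [8, 1, 0], [88, 16, 1]].

[[1, 0, 0], [8, 1, 0], [88, 16, 1]]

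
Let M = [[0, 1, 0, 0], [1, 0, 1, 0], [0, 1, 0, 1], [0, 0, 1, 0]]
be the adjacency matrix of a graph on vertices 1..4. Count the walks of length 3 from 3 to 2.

3

The number of length-3 walks from vertex 3 to vertex 2 is entry (3,2) of M³, where M is the adjacency matrix.
M² = [[1, 0, 1, 0], [0, 2, 0, 1], [1, 0, 2, 0], [0, 1, 0, 1]]
M³ = [[0, 2, 0, 1], [2, 0, 3, 0], [0, 3, 0, 2], [1, 0, 2, 0]]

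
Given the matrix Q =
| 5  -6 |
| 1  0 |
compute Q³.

tr Q = 5 and det Q = 6, so the characteristic polynomial is λ² − (5)λ + (6) with roots 2 and 3.
Eigenvectors give P = [[-2, 3], [-1, 1]] with P⁻¹ = [[1, -3], [1, -2]], and Q = P·diag(2, 3)·P⁻¹.
Then Q³ = P·diag(8, 27)·P⁻¹ = [[-16, 81], [-8, 27]] · [[1, -3], [1, -2]] = [[65, -114], [19, -30]].

[[65, -114], [19, -30]]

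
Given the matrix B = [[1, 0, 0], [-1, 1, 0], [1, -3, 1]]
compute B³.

B = I + N where N = [[0, 0, 0], [-1, 0, 0], [1, -3, 0]] is strictly lower-triangular, so N³ = 0.
(I + N)³ = I + 3·N + 3·N² = [[1, 0, 0], [-3, 1, 0], [12, -9, 1]].

[[1, 0, 0], [-3, 1, 0], [12, -9, 1]]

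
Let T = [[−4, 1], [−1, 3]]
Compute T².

[[15, −1], [1, 8]]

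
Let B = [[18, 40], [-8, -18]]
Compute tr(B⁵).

0

tr B = 0 and det B = -4, so the characteristic polynomial is λ² − (0)λ + (-4) with roots 2 and -2.
Eigenvectors give P = [[5, -2], [-2, 1]] with P⁻¹ = [[1, 2], [2, 5]], and B = P·diag(2, -2)·P⁻¹.
Then B⁵ = P·diag(32, -32)·P⁻¹ = [[160, 64], [-64, -32]] · [[1, 2], [2, 5]] = [[288, 640], [-128, -288]].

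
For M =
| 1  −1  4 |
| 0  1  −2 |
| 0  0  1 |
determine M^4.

[[1, −4, 28], [0, 1, −8], [0, 0, 1]]

M = I + N where N = [[0, −1, 4], [0, 0, −2], [0, 0, 0]] is strictly upper-triangular, so N^3 = 0.
(I + N)^4 = I + 4·N + 6·N^2 = [[1, −4, 28], [0, 1, −8], [0, 0, 1]].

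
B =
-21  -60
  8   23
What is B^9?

[[-98421, -295260], [39368, 118103]]

tr B = 2 and det B = -3, so the characteristic polynomial is λ² − (2)λ + (-3) with roots -1 and 3.
Eigenvectors give P = [[-3, -5], [1, 2]] with P⁻¹ = [[-2, -5], [1, 3]], and B = P·diag(-1, 3)·P⁻¹.
Then B^9 = P·diag(-1, 19683)·P⁻¹ = [[3, -98415], [-1, 39366]] · [[-2, -5], [1, 3]] = [[-98421, -295260], [39368, 118103]].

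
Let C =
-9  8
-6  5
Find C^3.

[[-105, 104], [-78, 77]]

tr C = -4 and det C = 3, so the characteristic polynomial is λ² − (-4)λ + (3) with roots -3 and -1.
Eigenvectors give P = [[4, -1], [3, -1]] with P⁻¹ = [[1, -1], [3, -4]], and C = P·diag(-3, -1)·P⁻¹.
Then C^3 = P·diag(-27, -1)·P⁻¹ = [[-108, 1], [-81, 1]] · [[1, -1], [3, -4]] = [[-105, 104], [-78, 77]].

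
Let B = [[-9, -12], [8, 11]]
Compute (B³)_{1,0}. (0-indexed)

56

tr B = 2 and det B = -3, so the characteristic polynomial is λ² − (2)λ + (-3) with roots -1 and 3.
Eigenvectors give P = [[3, 1], [-2, -1]] with P⁻¹ = [[1, 1], [-2, -3]], and B = P·diag(-1, 3)·P⁻¹.
Then B³ = P·diag(-1, 27)·P⁻¹ = [[-3, 27], [2, -27]] · [[1, 1], [-2, -3]] = [[-57, -84], [56, 83]].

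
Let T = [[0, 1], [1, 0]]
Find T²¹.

[[0, 1], [1, 0]]

T² = I (check: tr T = 0 and det T = -1), so T²¹ = T since 21 is odd.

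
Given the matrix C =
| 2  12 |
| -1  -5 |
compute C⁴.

tr C = -3 and det C = 2, so the characteristic polynomial is λ² − (-3)λ + (2) with roots -2 and -1.
Eigenvectors give P = [[-3, 4], [1, -1]] with P⁻¹ = [[1, 4], [1, 3]], and C = P·diag(-2, -1)·P⁻¹.
Then C⁴ = P·diag(16, 1)·P⁻¹ = [[-48, 4], [16, -1]] · [[1, 4], [1, 3]] = [[-44, -180], [15, 61]].

[[-44, -180], [15, 61]]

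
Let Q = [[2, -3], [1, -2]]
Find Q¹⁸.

Q² = I (check: tr Q = 0 and det Q = -1), so Q¹⁸ = I since 18 is even.

[[1, 0], [0, 1]]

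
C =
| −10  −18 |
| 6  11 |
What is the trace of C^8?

257

tr C = 1 and det C = −2, so the characteristic polynomial is λ² − (1)λ + (−2) with roots −1 and 2.
Eigenvectors give P = [[−2, −3], [1, 2]] with P⁻¹ = [[−2, −3], [1, 2]], and C = P·diag(−1, 2)·P⁻¹.
Then C^8 = P·diag(1, 256)·P⁻¹ = [[−2, −768], [1, 512]] · [[−2, −3], [1, 2]] = [[−764, −1530], [510, 1021]].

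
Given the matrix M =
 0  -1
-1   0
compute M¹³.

M² = I (check: tr M = 0 and det M = -1), so M¹³ = M since 13 is odd.

[[0, -1], [-1, 0]]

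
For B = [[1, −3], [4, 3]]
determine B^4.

B^2 = [[−11, −12], [16, −3]]
B^3 = [[−59, −3], [4, −57]]
B^4 = [[−71, 168], [−224, −183]]

[[−71, 168], [−224, −183]]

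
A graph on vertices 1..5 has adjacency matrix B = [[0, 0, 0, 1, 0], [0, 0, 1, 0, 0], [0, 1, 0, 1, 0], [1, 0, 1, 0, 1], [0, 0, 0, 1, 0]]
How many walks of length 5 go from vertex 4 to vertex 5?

The number of length-5 walks from vertex 4 to vertex 5 is entry (4,5) of B⁵, where B is the adjacency matrix.
B² = [[1, 0, 1, 0, 1], [0, 1, 0, 1, 0], [1, 0, 2, 0, 1], [0, 1, 0, 3, 0], [1, 0, 1, 0, 1]]
B³ = [[0, 1, 0, 3, 0], [1, 0, 2, 0, 1], [0, 2, 0, 4, 0], [3, 0, 4, 0, 3], [0, 1, 0, 3, 0]]
B⁴ = [[3, 0, 4, 0, 3], [0, 2, 0, 4, 0], [4, 0, 6, 0, 4], [0, 4, 0, 10, 0], [3, 0, 4, 0, 3]]
B⁵ = [[0, 4, 0, 10, 0], [4, 0, 6, 0, 4], [0, 6, 0, 14, 0], [10, 0, 14, 0, 10], [0, 4, 0, 10, 0]]

10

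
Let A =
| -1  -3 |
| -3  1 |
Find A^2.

[[10, 0], [0, 10]]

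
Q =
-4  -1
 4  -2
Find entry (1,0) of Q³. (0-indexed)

Q² = [[12, 6], [-24, 0]]
Q³ = [[-24, -24], [96, 24]]

96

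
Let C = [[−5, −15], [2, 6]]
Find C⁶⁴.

[[−5, −15], [2, 6]]

C² = C (a projection; rank 1, trace 1), so C⁶⁴ = C.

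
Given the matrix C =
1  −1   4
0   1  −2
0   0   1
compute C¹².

C = I + N where N = [[0, −1, 4], [0, 0, −2], [0, 0, 0]] is strictly upper-triangular, so N³ = 0.
(I + N)¹² = I + 12·N + 66·N² = [[1, −12, 180], [0, 1, −24], [0, 0, 1]].

[[1, −12, 180], [0, 1, −24], [0, 0, 1]]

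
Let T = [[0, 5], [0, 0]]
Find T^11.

[[0, 0], [0, 0]]

T is strictly triangular, hence nilpotent: T^2 = 0, so T^11 = 0.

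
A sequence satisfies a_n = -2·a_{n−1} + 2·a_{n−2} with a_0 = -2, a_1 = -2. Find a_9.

With companion matrix T = [[-2, 2], [1, 0]], [a_n, a_{n−1}]ᵀ = T·[a_{n−1}, a_{n−2}]ᵀ, so [a_9, a_8]ᵀ = T⁸·[a_1, a_0]ᵀ.
T⁸ = [[2448, -1792], [-896, 656]], giving [a_9, a_8]ᵀ = [[-1312], [480]].

-1312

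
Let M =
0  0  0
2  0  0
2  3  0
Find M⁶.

M is strictly triangular, hence nilpotent: M³ = 0, so M⁶ = 0.

[[0, 0, 0], [0, 0, 0], [0, 0, 0]]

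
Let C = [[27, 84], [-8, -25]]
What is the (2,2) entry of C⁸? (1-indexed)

tr C = 2 and det C = -3, so the characteristic polynomial is λ² − (2)λ + (-3) with roots 3 and -1.
Eigenvectors give P = [[-7, -3], [2, 1]] with P⁻¹ = [[-1, -3], [2, 7]], and C = P·diag(3, -1)·P⁻¹.
Then C⁸ = P·diag(6561, 1)·P⁻¹ = [[-45927, -3], [13122, 1]] · [[-1, -3], [2, 7]] = [[45921, 137760], [-13120, -39359]].

-39359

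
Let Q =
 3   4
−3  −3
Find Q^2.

[[−3, 0], [0, −3]]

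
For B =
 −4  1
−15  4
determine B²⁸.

[[1, 0], [0, 1]]

B² = I (check: tr B = 0 and det B = −1), so B²⁸ = I since 28 is even.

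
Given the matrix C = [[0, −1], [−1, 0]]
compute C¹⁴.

[[1, 0], [0, 1]]

C² = I (check: tr C = 0 and det C = −1), so C¹⁴ = I since 14 is even.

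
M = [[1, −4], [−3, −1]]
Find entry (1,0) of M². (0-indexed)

0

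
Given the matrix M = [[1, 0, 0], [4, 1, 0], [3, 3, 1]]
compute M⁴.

[[1, 0, 0], [16, 1, 0], [84, 12, 1]]

M = I + N where N = [[0, 0, 0], [4, 0, 0], [3, 3, 0]] is strictly lower-triangular, so N³ = 0.
(I + N)⁴ = I + 4·N + 6·N² = [[1, 0, 0], [16, 1, 0], [84, 12, 1]].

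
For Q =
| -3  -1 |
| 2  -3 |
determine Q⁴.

[[-23, 84], [-168, -23]]

Q² = [[7, 6], [-12, 7]]
Q³ = [[-9, -25], [50, -9]]
Q⁴ = [[-23, 84], [-168, -23]]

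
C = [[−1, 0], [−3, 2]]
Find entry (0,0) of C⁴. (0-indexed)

tr C = 1 and det C = −2, so the characteristic polynomial is λ² − (1)λ + (−2) with roots −1 and 2.
Eigenvectors give P = [[−1, 0], [−1, −1]] with P⁻¹ = [[−1, 0], [1, −1]], and C = P·diag(−1, 2)·P⁻¹.
Then C⁴ = P·diag(1, 16)·P⁻¹ = [[−1, 0], [−1, −16]] · [[−1, 0], [1, −1]] = [[1, 0], [−15, 16]].

1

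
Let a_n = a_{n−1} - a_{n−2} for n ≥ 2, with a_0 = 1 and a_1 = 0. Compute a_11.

With companion matrix T = [[1, -1], [1, 0]], [a_n, a_{n−1}]ᵀ = T·[a_{n−1}, a_{n−2}]ᵀ, so [a_11, a_10]ᵀ = T^10·[a_1, a_0]ᵀ.
T^10 = [[-1, 1], [-1, 0]], giving [a_11, a_10]ᵀ = [[1], [0]].

1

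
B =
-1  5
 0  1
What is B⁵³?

B² = I (check: tr B = 0 and det B = -1), so B⁵³ = B since 53 is odd.

[[-1, 5], [0, 1]]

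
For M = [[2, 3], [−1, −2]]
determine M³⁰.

M² = I (check: tr M = 0 and det M = −1), so M³⁰ = I since 30 is even.

[[1, 0], [0, 1]]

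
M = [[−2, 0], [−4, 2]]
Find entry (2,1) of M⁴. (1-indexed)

tr M = 0 and det M = −4, so the characteristic polynomial is λ² − (0)λ + (−4) with roots 2 and −2.
Eigenvectors give P = [[0, −1], [−1, −1]] with P⁻¹ = [[1, −1], [−1, 0]], and M = P·diag(2, −2)·P⁻¹.
Then M⁴ = P·diag(16, 16)·P⁻¹ = [[0, −16], [−16, −16]] · [[1, −1], [−1, 0]] = [[16, 0], [0, 16]].

0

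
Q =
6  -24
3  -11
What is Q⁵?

[[1656, -5064], [633, -1931]]

tr Q = -5 and det Q = 6, so the characteristic polynomial is λ² − (-5)λ + (6) with roots -3 and -2.
Eigenvectors give P = [[-8, 3], [-3, 1]] with P⁻¹ = [[1, -3], [3, -8]], and Q = P·diag(-3, -2)·P⁻¹.
Then Q⁵ = P·diag(-243, -32)·P⁻¹ = [[1944, -96], [729, -32]] · [[1, -3], [3, -8]] = [[1656, -5064], [633, -1931]].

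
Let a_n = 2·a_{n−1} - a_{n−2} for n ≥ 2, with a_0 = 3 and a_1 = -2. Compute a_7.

With companion matrix T = [[2, -1], [1, 0]], [a_n, a_{n−1}]ᵀ = T·[a_{n−1}, a_{n−2}]ᵀ, so [a_7, a_6]ᵀ = T⁶·[a_1, a_0]ᵀ.
T⁶ = [[7, -6], [6, -5]], giving [a_7, a_6]ᵀ = [[-32], [-27]].

-32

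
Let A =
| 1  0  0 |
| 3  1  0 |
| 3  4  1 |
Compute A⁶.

A = I + N where N = [[0, 0, 0], [3, 0, 0], [3, 4, 0]] is strictly lower-triangular, so N³ = 0.
(I + N)⁶ = I + 6·N + 15·N² = [[1, 0, 0], [18, 1, 0], [198, 24, 1]].

[[1, 0, 0], [18, 1, 0], [198, 24, 1]]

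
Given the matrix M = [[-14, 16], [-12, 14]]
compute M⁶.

[[64, 0], [0, 64]]

tr M = 0 and det M = -4, so the characteristic polynomial is λ² − (0)λ + (-4) with roots 2 and -2.
Eigenvectors give P = [[1, 4], [1, 3]] with P⁻¹ = [[-3, 4], [1, -1]], and M = P·diag(2, -2)·P⁻¹.
Then M⁶ = P·diag(64, 64)·P⁻¹ = [[64, 256], [64, 192]] · [[-3, 4], [1, -1]] = [[64, 0], [0, 64]].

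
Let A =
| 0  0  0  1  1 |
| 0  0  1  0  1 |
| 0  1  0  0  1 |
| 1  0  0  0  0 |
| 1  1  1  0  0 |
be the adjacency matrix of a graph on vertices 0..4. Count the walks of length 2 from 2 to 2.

2

The number of length-2 walks from vertex 2 to vertex 2 is entry (2,2) of A^2, where A is the adjacency matrix.
A^2 = [[2, 1, 1, 0, 0], [1, 2, 1, 0, 1], [1, 1, 2, 0, 1], [0, 0, 0, 1, 1], [0, 1, 1, 1, 3]]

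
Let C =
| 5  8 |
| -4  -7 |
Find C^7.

tr C = -2 and det C = -3, so the characteristic polynomial is λ² − (-2)λ + (-3) with roots -3 and 1.
Eigenvectors give P = [[-1, 2], [1, -1]] with P⁻¹ = [[1, 2], [1, 1]], and C = P·diag(-3, 1)·P⁻¹.
Then C^7 = P·diag(-2187, 1)·P⁻¹ = [[2187, 2], [-2187, -1]] · [[1, 2], [1, 1]] = [[2189, 4376], [-2188, -4375]].

[[2189, 4376], [-2188, -4375]]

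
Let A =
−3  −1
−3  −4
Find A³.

[[−57, −40], [−120, −97]]

A² = [[12, 7], [21, 19]]
A³ = [[−57, −40], [−120, −97]]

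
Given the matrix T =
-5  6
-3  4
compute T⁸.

tr T = -1 and det T = -2, so the characteristic polynomial is λ² − (-1)λ + (-2) with roots -2 and 1.
Eigenvectors give P = [[2, 1], [1, 1]] with P⁻¹ = [[1, -1], [-1, 2]], and T = P·diag(-2, 1)·P⁻¹.
Then T⁸ = P·diag(256, 1)·P⁻¹ = [[512, 1], [256, 1]] · [[1, -1], [-1, 2]] = [[511, -510], [255, -254]].

[[511, -510], [255, -254]]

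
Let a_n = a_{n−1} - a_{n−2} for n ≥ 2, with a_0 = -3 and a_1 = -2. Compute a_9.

3

With companion matrix M = [[1, -1], [1, 0]], [a_n, a_{n−1}]ᵀ = M·[a_{n−1}, a_{n−2}]ᵀ, so [a_9, a_8]ᵀ = M^8·[a_1, a_0]ᵀ.
M^8 = [[0, -1], [1, -1]], giving [a_9, a_8]ᵀ = [[3], [1]].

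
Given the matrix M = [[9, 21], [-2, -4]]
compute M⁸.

[[44391, 132405], [-12610, -37574]]

tr M = 5 and det M = 6, so the characteristic polynomial is λ² − (5)λ + (6) with roots 3 and 2.
Eigenvectors give P = [[7, -3], [-2, 1]] with P⁻¹ = [[1, 3], [2, 7]], and M = P·diag(3, 2)·P⁻¹.
Then M⁸ = P·diag(6561, 256)·P⁻¹ = [[45927, -768], [-13122, 256]] · [[1, 3], [2, 7]] = [[44391, 132405], [-12610, -37574]].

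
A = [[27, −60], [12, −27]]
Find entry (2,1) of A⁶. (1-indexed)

0

tr A = 0 and det A = −9, so the characteristic polynomial is λ² − (0)λ + (−9) with roots −3 and 3.
Eigenvectors give P = [[2, 5], [1, 2]] with P⁻¹ = [[−2, 5], [1, −2]], and A = P·diag(−3, 3)·P⁻¹.
Then A⁶ = P·diag(729, 729)·P⁻¹ = [[1458, 3645], [729, 1458]] · [[−2, 5], [1, −2]] = [[729, 0], [0, 729]].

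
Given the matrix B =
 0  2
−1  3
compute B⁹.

[[−510, 1022], [−511, 1023]]

tr B = 3 and det B = 2, so the characteristic polynomial is λ² − (3)λ + (2) with roots 1 and 2.
Eigenvectors give P = [[2, −1], [1, −1]] with P⁻¹ = [[1, −1], [1, −2]], and B = P·diag(1, 2)·P⁻¹.
Then B⁹ = P·diag(1, 512)·P⁻¹ = [[2, −512], [1, −512]] · [[1, −1], [1, −2]] = [[−510, 1022], [−511, 1023]].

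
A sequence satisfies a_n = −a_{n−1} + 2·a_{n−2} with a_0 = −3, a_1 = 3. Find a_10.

With companion matrix M = [[−1, 2], [1, 0]], [a_n, a_{n−1}]ᵀ = M·[a_{n−1}, a_{n−2}]ᵀ, so [a_10, a_9]ᵀ = M^9·[a_1, a_0]ᵀ.
M^9 = [[−341, 342], [171, −170]], giving [a_10, a_9]ᵀ = [[−2049], [1023]].

−2049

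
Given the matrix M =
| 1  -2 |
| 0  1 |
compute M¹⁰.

[[1, -20], [0, 1]]

M = I + N where N = [[0, -2], [0, 0]] is strictly upper-triangular, so N² = 0.
(I + N)¹⁰ = I + 10·N = [[1, -20], [0, 1]].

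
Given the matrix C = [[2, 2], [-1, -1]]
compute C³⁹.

[[2, 2], [-1, -1]]

C² = C (a projection; rank 1, trace 1), so C³⁹ = C.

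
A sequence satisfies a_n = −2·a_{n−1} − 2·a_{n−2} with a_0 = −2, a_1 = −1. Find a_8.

With companion matrix Q = [[−2, −2], [1, 0]], [a_n, a_{n−1}]ᵀ = Q·[a_{n−1}, a_{n−2}]ᵀ, so [a_8, a_7]ᵀ = Q⁷·[a_1, a_0]ᵀ.
Q⁷ = [[0, 16], [−8, −16]], giving [a_8, a_7]ᵀ = [[−32], [40]].

−32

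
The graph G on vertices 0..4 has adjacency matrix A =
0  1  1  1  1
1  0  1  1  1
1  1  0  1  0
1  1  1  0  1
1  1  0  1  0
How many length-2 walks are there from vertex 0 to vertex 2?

2

The number of length-2 walks from vertex 0 to vertex 2 is entry (0,2) of A², where A is the adjacency matrix.
A² = [[4, 3, 2, 3, 2], [3, 4, 2, 3, 2], [2, 2, 3, 2, 3], [3, 3, 2, 4, 2], [2, 2, 3, 2, 3]]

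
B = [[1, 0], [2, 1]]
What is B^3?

[[1, 0], [6, 1]]

B = I + N where N = [[0, 0], [2, 0]] is strictly lower-triangular, so N^2 = 0.
(I + N)^3 = I + 3·N = [[1, 0], [6, 1]].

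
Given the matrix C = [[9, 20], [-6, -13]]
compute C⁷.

[[10929, 21860], [-6558, -13117]]

tr C = -4 and det C = 3, so the characteristic polynomial is λ² − (-4)λ + (3) with roots -1 and -3.
Eigenvectors give P = [[-2, 5], [1, -3]] with P⁻¹ = [[-3, -5], [-1, -2]], and C = P·diag(-1, -3)·P⁻¹.
Then C⁷ = P·diag(-1, -2187)·P⁻¹ = [[2, -10935], [-1, 6561]] · [[-3, -5], [-1, -2]] = [[10929, 21860], [-6558, -13117]].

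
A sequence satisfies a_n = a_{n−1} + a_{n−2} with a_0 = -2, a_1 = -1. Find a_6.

-18

With companion matrix A = [[1, 1], [1, 0]], [a_n, a_{n−1}]ᵀ = A·[a_{n−1}, a_{n−2}]ᵀ, so [a_6, a_5]ᵀ = A⁵·[a_1, a_0]ᵀ.
A⁵ = [[8, 5], [5, 3]], giving [a_6, a_5]ᵀ = [[-18], [-11]].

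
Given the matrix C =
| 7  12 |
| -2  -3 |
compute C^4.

[[241, 480], [-80, -159]]

tr C = 4 and det C = 3, so the characteristic polynomial is λ² − (4)λ + (3) with roots 1 and 3.
Eigenvectors give P = [[2, 3], [-1, -1]] with P⁻¹ = [[-1, -3], [1, 2]], and C = P·diag(1, 3)·P⁻¹.
Then C^4 = P·diag(1, 81)·P⁻¹ = [[2, 243], [-1, -81]] · [[-1, -3], [1, 2]] = [[241, 480], [-80, -159]].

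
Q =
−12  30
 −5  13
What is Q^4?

tr Q = 1 and det Q = −6, so the characteristic polynomial is λ² − (1)λ + (−6) with roots 3 and −2.
Eigenvectors give P = [[−2, 3], [−1, 1]] with P⁻¹ = [[1, −3], [1, −2]], and Q = P·diag(3, −2)·P⁻¹.
Then Q^4 = P·diag(81, 16)·P⁻¹ = [[−162, 48], [−81, 16]] · [[1, −3], [1, −2]] = [[−114, 390], [−65, 211]].

[[−114, 390], [−65, 211]]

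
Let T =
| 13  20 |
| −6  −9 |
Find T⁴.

tr T = 4 and det T = 3, so the characteristic polynomial is λ² − (4)λ + (3) with roots 3 and 1.
Eigenvectors give P = [[2, 5], [−1, −3]] with P⁻¹ = [[3, 5], [−1, −2]], and T = P·diag(3, 1)·P⁻¹.
Then T⁴ = P·diag(81, 1)·P⁻¹ = [[162, 5], [−81, −3]] · [[3, 5], [−1, −2]] = [[481, 800], [−240, −399]].

[[481, 800], [−240, −399]]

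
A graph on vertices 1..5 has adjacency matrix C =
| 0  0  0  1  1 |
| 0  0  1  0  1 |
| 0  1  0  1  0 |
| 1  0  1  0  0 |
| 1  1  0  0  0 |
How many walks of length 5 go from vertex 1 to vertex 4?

10

The number of length-5 walks from vertex 1 to vertex 4 is entry (1,4) of C^5, where C is the adjacency matrix.
C^2 = [[2, 1, 1, 0, 0], [1, 2, 0, 1, 0], [1, 0, 2, 0, 1], [0, 1, 0, 2, 1], [0, 0, 1, 1, 2]]
C^3 = [[0, 1, 1, 3, 3], [1, 0, 3, 1, 3], [1, 3, 0, 3, 1], [3, 1, 3, 0, 1], [3, 3, 1, 1, 0]]
C^4 = [[6, 4, 4, 1, 1], [4, 6, 1, 4, 1], [4, 1, 6, 1, 4], [1, 4, 1, 6, 4], [1, 1, 4, 4, 6]]
C^5 = [[2, 5, 5, 10, 10], [5, 2, 10, 5, 10], [5, 10, 2, 10, 5], [10, 5, 10, 2, 5], [10, 10, 5, 5, 2]]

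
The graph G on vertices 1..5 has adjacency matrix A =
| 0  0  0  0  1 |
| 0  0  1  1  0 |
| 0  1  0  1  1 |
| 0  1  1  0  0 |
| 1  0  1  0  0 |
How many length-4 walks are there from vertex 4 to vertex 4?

The number of length-4 walks from vertex 4 to vertex 4 is entry (4,4) of A⁴, where A is the adjacency matrix.
A² = [[1, 0, 1, 0, 0], [0, 2, 1, 1, 1], [1, 1, 3, 1, 0], [0, 1, 1, 2, 1], [0, 1, 0, 1, 2]]
A³ = [[0, 1, 0, 1, 2], [1, 2, 4, 3, 1], [0, 4, 2, 4, 4], [1, 3, 4, 2, 1], [2, 1, 4, 1, 0]]
A⁴ = [[2, 1, 4, 1, 0], [1, 7, 6, 6, 5], [4, 6, 12, 6, 2], [1, 6, 6, 7, 5], [0, 5, 2, 5, 6]]

7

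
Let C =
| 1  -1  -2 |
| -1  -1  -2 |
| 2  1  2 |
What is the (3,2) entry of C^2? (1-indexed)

-1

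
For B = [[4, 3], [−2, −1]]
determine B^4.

tr B = 3 and det B = 2, so the characteristic polynomial is λ² − (3)λ + (2) with roots 1 and 2.
Eigenvectors give P = [[−1, 3], [1, −2]] with P⁻¹ = [[2, 3], [1, 1]], and B = P·diag(1, 2)·P⁻¹.
Then B^4 = P·diag(1, 16)·P⁻¹ = [[−1, 48], [1, −32]] · [[2, 3], [1, 1]] = [[46, 45], [−30, −29]].

[[46, 45], [−30, −29]]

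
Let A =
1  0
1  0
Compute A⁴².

A² = A (a projection; rank 1, trace 1), so A⁴² = A.

[[1, 0], [1, 0]]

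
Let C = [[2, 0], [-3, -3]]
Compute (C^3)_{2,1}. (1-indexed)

C^2 = [[4, 0], [3, 9]]
C^3 = [[8, 0], [-21, -27]]

-21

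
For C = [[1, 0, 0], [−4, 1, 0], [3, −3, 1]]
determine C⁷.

C = I + N where N = [[0, 0, 0], [−4, 0, 0], [3, −3, 0]] is strictly lower-triangular, so N³ = 0.
(I + N)⁷ = I + 7·N + 21·N² = [[1, 0, 0], [−28, 1, 0], [273, −21, 1]].

[[1, 0, 0], [−28, 1, 0], [273, −21, 1]]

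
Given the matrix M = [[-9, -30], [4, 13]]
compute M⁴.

[[-399, -1200], [160, 481]]

tr M = 4 and det M = 3, so the characteristic polynomial is λ² − (4)λ + (3) with roots 1 and 3.
Eigenvectors give P = [[-3, -5], [1, 2]] with P⁻¹ = [[-2, -5], [1, 3]], and M = P·diag(1, 3)·P⁻¹.
Then M⁴ = P·diag(1, 81)·P⁻¹ = [[-3, -405], [1, 162]] · [[-2, -5], [1, 3]] = [[-399, -1200], [160, 481]].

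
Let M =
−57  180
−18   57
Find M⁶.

tr M = 0 and det M = −9, so the characteristic polynomial is λ² − (0)λ + (−9) with roots −3 and 3.
Eigenvectors give P = [[10, −3], [3, −1]] with P⁻¹ = [[1, −3], [3, −10]], and M = P·diag(−3, 3)·P⁻¹.
Then M⁶ = P·diag(729, 729)·P⁻¹ = [[7290, −2187], [2187, −729]] · [[1, −3], [3, −10]] = [[729, 0], [0, 729]].

[[729, 0], [0, 729]]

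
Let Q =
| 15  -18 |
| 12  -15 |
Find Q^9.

[[98415, -118098], [78732, -98415]]

tr Q = 0 and det Q = -9, so the characteristic polynomial is λ² − (0)λ + (-9) with roots -3 and 3.
Eigenvectors give P = [[-1, -3], [-1, -2]] with P⁻¹ = [[2, -3], [-1, 1]], and Q = P·diag(-3, 3)·P⁻¹.
Then Q^9 = P·diag(-19683, 19683)·P⁻¹ = [[19683, -59049], [19683, -39366]] · [[2, -3], [-1, 1]] = [[98415, -118098], [78732, -98415]].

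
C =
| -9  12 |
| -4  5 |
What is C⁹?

tr C = -4 and det C = 3, so the characteristic polynomial is λ² − (-4)λ + (3) with roots -3 and -1.
Eigenvectors give P = [[2, -3], [1, -2]] with P⁻¹ = [[2, -3], [1, -2]], and C = P·diag(-3, -1)·P⁻¹.
Then C⁹ = P·diag(-19683, -1)·P⁻¹ = [[-39366, 3], [-19683, 2]] · [[2, -3], [1, -2]] = [[-78729, 118092], [-39364, 59045]].

[[-78729, 118092], [-39364, 59045]]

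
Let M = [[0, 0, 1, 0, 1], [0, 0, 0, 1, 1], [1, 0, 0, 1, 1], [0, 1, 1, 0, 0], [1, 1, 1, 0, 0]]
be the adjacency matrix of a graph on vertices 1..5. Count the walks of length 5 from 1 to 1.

16

The number of length-5 walks from vertex 1 to vertex 1 is entry (1,1) of M⁵, where M is the adjacency matrix.
M² = [[2, 1, 1, 1, 1], [1, 2, 2, 0, 0], [1, 2, 3, 0, 1], [1, 0, 0, 2, 2], [1, 0, 1, 2, 3]]
M³ = [[2, 2, 4, 2, 4], [2, 0, 1, 4, 5], [4, 1, 2, 5, 6], [2, 4, 5, 0, 1], [4, 5, 6, 1, 2]]
M⁴ = [[8, 6, 8, 6, 8], [6, 9, 11, 1, 3], [8, 11, 15, 3, 7], [6, 1, 3, 9, 11], [8, 3, 7, 11, 15]]
M⁵ = [[16, 14, 22, 14, 22], [14, 4, 10, 20, 26], [22, 10, 18, 26, 34], [14, 20, 26, 4, 10], [22, 26, 34, 10, 18]]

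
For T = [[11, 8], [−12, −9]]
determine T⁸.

tr T = 2 and det T = −3, so the characteristic polynomial is λ² − (2)λ + (−3) with roots 3 and −1.
Eigenvectors give P = [[−1, −2], [1, 3]] with P⁻¹ = [[−3, −2], [1, 1]], and T = P·diag(3, −1)·P⁻¹.
Then T⁸ = P·diag(6561, 1)·P⁻¹ = [[−6561, −2], [6561, 3]] · [[−3, −2], [1, 1]] = [[19681, 13120], [−19680, −13119]].

[[19681, 13120], [−19680, −13119]]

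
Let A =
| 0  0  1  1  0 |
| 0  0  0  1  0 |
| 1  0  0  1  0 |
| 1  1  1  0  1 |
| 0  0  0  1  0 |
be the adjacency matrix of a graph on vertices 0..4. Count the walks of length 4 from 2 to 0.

7

The number of length-4 walks from vertex 2 to vertex 0 is entry (2,0) of A⁴, where A is the adjacency matrix.
A² = [[2, 1, 1, 1, 1], [1, 1, 1, 0, 1], [1, 1, 2, 1, 1], [1, 0, 1, 4, 0], [1, 1, 1, 0, 1]]
A³ = [[2, 1, 3, 5, 1], [1, 0, 1, 4, 0], [3, 1, 2, 5, 1], [5, 4, 5, 2, 4], [1, 0, 1, 4, 0]]
A⁴ = [[8, 5, 7, 7, 5], [5, 4, 5, 2, 4], [7, 5, 8, 7, 5], [7, 2, 7, 18, 2], [5, 4, 5, 2, 4]]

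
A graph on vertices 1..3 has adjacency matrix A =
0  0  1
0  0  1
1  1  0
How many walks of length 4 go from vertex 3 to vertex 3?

The number of length-4 walks from vertex 3 to vertex 3 is entry (3,3) of A⁴, where A is the adjacency matrix.
A² = [[1, 1, 0], [1, 1, 0], [0, 0, 2]]
A³ = [[0, 0, 2], [0, 0, 2], [2, 2, 0]]
A⁴ = [[2, 2, 0], [2, 2, 0], [0, 0, 4]]

4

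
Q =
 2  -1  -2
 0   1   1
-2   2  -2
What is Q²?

[[8, -7, -1], [-2, 3, -1], [0, 0, 10]]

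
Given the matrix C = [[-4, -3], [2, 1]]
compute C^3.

[[-22, -21], [14, 13]]

tr C = -3 and det C = 2, so the characteristic polynomial is λ² − (-3)λ + (2) with roots -2 and -1.
Eigenvectors give P = [[3, -1], [-2, 1]] with P⁻¹ = [[1, 1], [2, 3]], and C = P·diag(-2, -1)·P⁻¹.
Then C^3 = P·diag(-8, -1)·P⁻¹ = [[-24, 1], [16, -1]] · [[1, 1], [2, 3]] = [[-22, -21], [14, 13]].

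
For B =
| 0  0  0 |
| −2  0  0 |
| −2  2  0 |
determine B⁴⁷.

[[0, 0, 0], [0, 0, 0], [0, 0, 0]]

B is strictly triangular, hence nilpotent: B³ = 0, so B⁴⁷ = 0.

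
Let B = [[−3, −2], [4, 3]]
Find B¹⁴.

B² = I (check: tr B = 0 and det B = −1), so B¹⁴ = I since 14 is even.

[[1, 0], [0, 1]]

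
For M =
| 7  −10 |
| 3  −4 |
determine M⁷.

tr M = 3 and det M = 2, so the characteristic polynomial is λ² − (3)λ + (2) with roots 2 and 1.
Eigenvectors give P = [[2, −5], [1, −3]] with P⁻¹ = [[3, −5], [1, −2]], and M = P·diag(2, 1)·P⁻¹.
Then M⁷ = P·diag(128, 1)·P⁻¹ = [[256, −5], [128, −3]] · [[3, −5], [1, −2]] = [[763, −1270], [381, −634]].

[[763, −1270], [381, −634]]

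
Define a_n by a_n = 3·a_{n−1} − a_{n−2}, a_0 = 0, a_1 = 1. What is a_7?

With companion matrix B = [[3, −1], [1, 0]], [a_n, a_{n−1}]ᵀ = B·[a_{n−1}, a_{n−2}]ᵀ, so [a_7, a_6]ᵀ = B⁶·[a_1, a_0]ᵀ.
B⁶ = [[377, −144], [144, −55]], giving [a_7, a_6]ᵀ = [[377], [144]].

377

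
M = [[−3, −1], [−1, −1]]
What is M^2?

[[10, 4], [4, 2]]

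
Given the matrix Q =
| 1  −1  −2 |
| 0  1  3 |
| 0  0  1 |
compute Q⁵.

Q = I + N where N = [[0, −1, −2], [0, 0, 3], [0, 0, 0]] is strictly upper-triangular, so N³ = 0.
(I + N)⁵ = I + 5·N + 10·N² = [[1, −5, −40], [0, 1, 15], [0, 0, 1]].

[[1, −5, −40], [0, 1, 15], [0, 0, 1]]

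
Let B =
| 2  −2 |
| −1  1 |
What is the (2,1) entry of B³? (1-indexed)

B² = [[6, −6], [−3, 3]]
B³ = [[18, −18], [−9, 9]]

−9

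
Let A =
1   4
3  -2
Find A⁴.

A² = [[13, -4], [-3, 16]]
A³ = [[1, 60], [45, -44]]
A⁴ = [[181, -116], [-87, 268]]

[[181, -116], [-87, 268]]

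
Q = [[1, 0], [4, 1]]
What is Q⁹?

[[1, 0], [36, 1]]

Q = I + N where N = [[0, 0], [4, 0]] is strictly lower-triangular, so N² = 0.
(I + N)⁹ = I + 9·N = [[1, 0], [36, 1]].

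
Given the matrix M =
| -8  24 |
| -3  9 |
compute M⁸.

[[-8, 24], [-3, 9]]

M² = M (a projection; rank 1, trace 1), so M⁸ = M.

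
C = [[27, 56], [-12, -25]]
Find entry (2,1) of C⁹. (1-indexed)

tr C = 2 and det C = -3, so the characteristic polynomial is λ² − (2)λ + (-3) with roots -1 and 3.
Eigenvectors give P = [[2, 7], [-1, -3]] with P⁻¹ = [[-3, -7], [1, 2]], and C = P·diag(-1, 3)·P⁻¹.
Then C⁹ = P·diag(-1, 19683)·P⁻¹ = [[-2, 137781], [1, -59049]] · [[-3, -7], [1, 2]] = [[137787, 275576], [-59052, -118105]].

-59052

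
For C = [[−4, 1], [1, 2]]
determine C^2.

[[17, −2], [−2, 5]]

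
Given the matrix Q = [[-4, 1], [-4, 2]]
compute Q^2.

[[12, -2], [8, 0]]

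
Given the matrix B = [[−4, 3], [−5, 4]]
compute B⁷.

B² = I (check: tr B = 0 and det B = −1), so B⁷ = B since 7 is odd.

[[−4, 3], [−5, 4]]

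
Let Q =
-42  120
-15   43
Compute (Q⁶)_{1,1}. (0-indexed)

6049

tr Q = 1 and det Q = -6, so the characteristic polynomial is λ² − (1)λ + (-6) with roots -2 and 3.
Eigenvectors give P = [[3, -8], [1, -3]] with P⁻¹ = [[3, -8], [1, -3]], and Q = P·diag(-2, 3)·P⁻¹.
Then Q⁶ = P·diag(64, 729)·P⁻¹ = [[192, -5832], [64, -2187]] · [[3, -8], [1, -3]] = [[-5256, 15960], [-1995, 6049]].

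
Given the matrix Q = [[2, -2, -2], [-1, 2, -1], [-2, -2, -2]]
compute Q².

[[10, -4, 2], [-2, 8, 2], [2, 4, 10]]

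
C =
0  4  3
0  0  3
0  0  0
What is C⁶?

C is strictly triangular, hence nilpotent: C³ = 0, so C⁶ = 0.

[[0, 0, 0], [0, 0, 0], [0, 0, 0]]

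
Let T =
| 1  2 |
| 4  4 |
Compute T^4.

T^2 = [[9, 10], [20, 24]]
T^3 = [[49, 58], [116, 136]]
T^4 = [[281, 330], [660, 776]]

[[281, 330], [660, 776]]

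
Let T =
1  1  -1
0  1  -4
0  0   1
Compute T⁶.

T = I + N where N = [[0, 1, -1], [0, 0, -4], [0, 0, 0]] is strictly upper-triangular, so N³ = 0.
(I + N)⁶ = I + 6·N + 15·N² = [[1, 6, -66], [0, 1, -24], [0, 0, 1]].

[[1, 6, -66], [0, 1, -24], [0, 0, 1]]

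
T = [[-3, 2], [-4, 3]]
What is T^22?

T² = I (check: tr T = 0 and det T = -1), so T^22 = I since 22 is even.

[[1, 0], [0, 1]]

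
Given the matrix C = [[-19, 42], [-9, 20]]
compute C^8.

[[-1529, 3570], [-765, 1786]]

tr C = 1 and det C = -2, so the characteristic polynomial is λ² − (1)λ + (-2) with roots 2 and -1.
Eigenvectors give P = [[2, -7], [1, -3]] with P⁻¹ = [[-3, 7], [-1, 2]], and C = P·diag(2, -1)·P⁻¹.
Then C^8 = P·diag(256, 1)·P⁻¹ = [[512, -7], [256, -3]] · [[-3, 7], [-1, 2]] = [[-1529, 3570], [-765, 1786]].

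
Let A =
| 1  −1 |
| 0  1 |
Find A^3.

[[1, −3], [0, 1]]

A = I + N where N = [[0, −1], [0, 0]] is strictly upper-triangular, so N^2 = 0.
(I + N)^3 = I + 3·N = [[1, −3], [0, 1]].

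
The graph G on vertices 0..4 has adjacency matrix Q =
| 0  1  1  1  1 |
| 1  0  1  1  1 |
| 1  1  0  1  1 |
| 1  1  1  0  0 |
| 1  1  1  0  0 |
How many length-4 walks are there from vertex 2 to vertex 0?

The number of length-4 walks from vertex 2 to vertex 0 is entry (2,0) of Q⁴, where Q is the adjacency matrix.
Q² = [[4, 3, 3, 2, 2], [3, 4, 3, 2, 2], [3, 3, 4, 2, 2], [2, 2, 2, 3, 3], [2, 2, 2, 3, 3]]
Q³ = [[10, 11, 11, 10, 10], [11, 10, 11, 10, 10], [11, 11, 10, 10, 10], [10, 10, 10, 6, 6], [10, 10, 10, 6, 6]]
Q⁴ = [[42, 41, 41, 32, 32], [41, 42, 41, 32, 32], [41, 41, 42, 32, 32], [32, 32, 32, 30, 30], [32, 32, 32, 30, 30]]

41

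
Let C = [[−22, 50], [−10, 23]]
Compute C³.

[[−148, 350], [−70, 167]]

tr C = 1 and det C = −6, so the characteristic polynomial is λ² − (1)λ + (−6) with roots 3 and −2.
Eigenvectors give P = [[2, −5], [1, −2]] with P⁻¹ = [[−2, 5], [−1, 2]], and C = P·diag(3, −2)·P⁻¹.
Then C³ = P·diag(27, −8)·P⁻¹ = [[54, 40], [27, 16]] · [[−2, 5], [−1, 2]] = [[−148, 350], [−70, 167]].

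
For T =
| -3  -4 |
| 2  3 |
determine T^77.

T² = I (check: tr T = 0 and det T = -1), so T^77 = T since 77 is odd.

[[-3, -4], [2, 3]]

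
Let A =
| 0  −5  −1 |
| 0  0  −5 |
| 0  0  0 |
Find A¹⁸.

A is strictly triangular, hence nilpotent: A³ = 0, so A¹⁸ = 0.

[[0, 0, 0], [0, 0, 0], [0, 0, 0]]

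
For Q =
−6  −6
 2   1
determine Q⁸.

tr Q = −5 and det Q = 6, so the characteristic polynomial is λ² − (−5)λ + (6) with roots −2 and −3.
Eigenvectors give P = [[−3, −2], [2, 1]] with P⁻¹ = [[1, 2], [−2, −3]], and Q = P·diag(−2, −3)·P⁻¹.
Then Q⁸ = P·diag(256, 6561)·P⁻¹ = [[−768, −13122], [512, 6561]] · [[1, 2], [−2, −3]] = [[25476, 37830], [−12610, −18659]].

[[25476, 37830], [−12610, −18659]]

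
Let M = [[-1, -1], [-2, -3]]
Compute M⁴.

[[41, 56], [112, 153]]

M² = [[3, 4], [8, 11]]
M³ = [[-11, -15], [-30, -41]]
M⁴ = [[41, 56], [112, 153]]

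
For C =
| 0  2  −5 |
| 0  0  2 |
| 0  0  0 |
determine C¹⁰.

[[0, 0, 0], [0, 0, 0], [0, 0, 0]]

C is strictly triangular, hence nilpotent: C³ = 0, so C¹⁰ = 0.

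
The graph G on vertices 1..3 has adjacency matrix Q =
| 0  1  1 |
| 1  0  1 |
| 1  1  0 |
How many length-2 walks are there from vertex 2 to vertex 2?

2

The number of length-2 walks from vertex 2 to vertex 2 is entry (2,2) of Q², where Q is the adjacency matrix.
Q² = [[2, 1, 1], [1, 2, 1], [1, 1, 2]]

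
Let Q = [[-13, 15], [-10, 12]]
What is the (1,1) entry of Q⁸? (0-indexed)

-12354

tr Q = -1 and det Q = -6, so the characteristic polynomial is λ² − (-1)λ + (-6) with roots -3 and 2.
Eigenvectors give P = [[-3, -1], [-2, -1]] with P⁻¹ = [[-1, 1], [2, -3]], and Q = P·diag(-3, 2)·P⁻¹.
Then Q⁸ = P·diag(6561, 256)·P⁻¹ = [[-19683, -256], [-13122, -256]] · [[-1, 1], [2, -3]] = [[19171, -18915], [12610, -12354]].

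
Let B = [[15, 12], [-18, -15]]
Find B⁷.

[[10935, 8748], [-13122, -10935]]

tr B = 0 and det B = -9, so the characteristic polynomial is λ² − (0)λ + (-9) with roots 3 and -3.
Eigenvectors give P = [[1, -2], [-1, 3]] with P⁻¹ = [[3, 2], [1, 1]], and B = P·diag(3, -3)·P⁻¹.
Then B⁷ = P·diag(2187, -2187)·P⁻¹ = [[2187, 4374], [-2187, -6561]] · [[3, 2], [1, 1]] = [[10935, 8748], [-13122, -10935]].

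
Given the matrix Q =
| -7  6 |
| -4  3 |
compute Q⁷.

[[-6559, 6558], [-4372, 4371]]

tr Q = -4 and det Q = 3, so the characteristic polynomial is λ² − (-4)λ + (3) with roots -3 and -1.
Eigenvectors give P = [[3, 1], [2, 1]] with P⁻¹ = [[1, -1], [-2, 3]], and Q = P·diag(-3, -1)·P⁻¹.
Then Q⁷ = P·diag(-2187, -1)·P⁻¹ = [[-6561, -1], [-4374, -1]] · [[1, -1], [-2, 3]] = [[-6559, 6558], [-4372, 4371]].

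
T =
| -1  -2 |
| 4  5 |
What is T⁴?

tr T = 4 and det T = 3, so the characteristic polynomial is λ² − (4)λ + (3) with roots 3 and 1.
Eigenvectors give P = [[-1, -1], [2, 1]] with P⁻¹ = [[1, 1], [-2, -1]], and T = P·diag(3, 1)·P⁻¹.
Then T⁴ = P·diag(81, 1)·P⁻¹ = [[-81, -1], [162, 1]] · [[1, 1], [-2, -1]] = [[-79, -80], [160, 161]].

[[-79, -80], [160, 161]]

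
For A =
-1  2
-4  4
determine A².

[[-7, 6], [-12, 8]]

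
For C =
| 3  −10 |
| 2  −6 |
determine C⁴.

[[−59, 150], [−30, 76]]

tr C = −3 and det C = 2, so the characteristic polynomial is λ² − (−3)λ + (2) with roots −1 and −2.
Eigenvectors give P = [[5, 2], [2, 1]] with P⁻¹ = [[1, −2], [−2, 5]], and C = P·diag(−1, −2)·P⁻¹.
Then C⁴ = P·diag(1, 16)·P⁻¹ = [[5, 32], [2, 16]] · [[1, −2], [−2, 5]] = [[−59, 150], [−30, 76]].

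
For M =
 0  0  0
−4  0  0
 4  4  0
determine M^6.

M is strictly triangular, hence nilpotent: M^3 = 0, so M^6 = 0.

[[0, 0, 0], [0, 0, 0], [0, 0, 0]]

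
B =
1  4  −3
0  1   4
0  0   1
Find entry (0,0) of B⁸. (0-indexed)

B = I + N where N = [[0, 4, −3], [0, 0, 4], [0, 0, 0]] is strictly upper-triangular, so N³ = 0.
(I + N)⁸ = I + 8·N + 28·N² = [[1, 32, 424], [0, 1, 32], [0, 0, 1]].

1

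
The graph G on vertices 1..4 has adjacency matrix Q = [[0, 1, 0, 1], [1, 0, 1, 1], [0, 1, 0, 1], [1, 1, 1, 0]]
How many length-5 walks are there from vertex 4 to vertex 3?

29

The number of length-5 walks from vertex 4 to vertex 3 is entry (4,3) of Q^5, where Q is the adjacency matrix.
Q^2 = [[2, 1, 2, 1], [1, 3, 1, 2], [2, 1, 2, 1], [1, 2, 1, 3]]
Q^3 = [[2, 5, 2, 5], [5, 4, 5, 5], [2, 5, 2, 5], [5, 5, 5, 4]]
Q^4 = [[10, 9, 10, 9], [9, 15, 9, 14], [10, 9, 10, 9], [9, 14, 9, 15]]
Q^5 = [[18, 29, 18, 29], [29, 32, 29, 33], [18, 29, 18, 29], [29, 33, 29, 32]]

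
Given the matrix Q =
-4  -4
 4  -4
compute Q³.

[[128, -128], [128, 128]]

Q² = [[0, 32], [-32, 0]]
Q³ = [[128, -128], [128, 128]]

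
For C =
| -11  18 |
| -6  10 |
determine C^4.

[[61, -90], [30, -44]]

tr C = -1 and det C = -2, so the characteristic polynomial is λ² − (-1)λ + (-2) with roots -2 and 1.
Eigenvectors give P = [[2, -3], [1, -2]] with P⁻¹ = [[2, -3], [1, -2]], and C = P·diag(-2, 1)·P⁻¹.
Then C^4 = P·diag(16, 1)·P⁻¹ = [[32, -3], [16, -2]] · [[2, -3], [1, -2]] = [[61, -90], [30, -44]].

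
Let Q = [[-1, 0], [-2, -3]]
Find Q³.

tr Q = -4 and det Q = 3, so the characteristic polynomial is λ² − (-4)λ + (3) with roots -1 and -3.
Eigenvectors give P = [[-1, 0], [1, 1]] with P⁻¹ = [[-1, 0], [1, 1]], and Q = P·diag(-1, -3)·P⁻¹.
Then Q³ = P·diag(-1, -27)·P⁻¹ = [[1, 0], [-1, -27]] · [[-1, 0], [1, 1]] = [[-1, 0], [-26, -27]].

[[-1, 0], [-26, -27]]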